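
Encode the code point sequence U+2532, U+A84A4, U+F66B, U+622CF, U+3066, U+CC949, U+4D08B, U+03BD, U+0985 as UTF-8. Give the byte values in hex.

U+2532: 3-byte form → E2 94 B2.
U+A84A4: 4-byte form → F2 A8 92 A4.
U+F66B: 3-byte form → EF 99 AB.
U+622CF: 4-byte form → F1 A2 8B 8F.
U+3066: 3-byte form → E3 81 A6.
U+CC949: 4-byte form → F3 8C A5 89.
U+4D08B: 4-byte form → F1 8D 82 8B.
U+03BD: 2-byte form → CE BD.
U+0985: 3-byte form → E0 A6 85.
Concatenated (30 bytes): E2 94 B2 F2 A8 92 A4 EF 99 AB F1 A2 8B 8F E3 81 A6 F3 8C A5 89 F1 8D 82 8B CE BD E0 A6 85.

E2 94 B2 F2 A8 92 A4 EF 99 AB F1 A2 8B 8F E3 81 A6 F3 8C A5 89 F1 8D 82 8B CE BD E0 A6 85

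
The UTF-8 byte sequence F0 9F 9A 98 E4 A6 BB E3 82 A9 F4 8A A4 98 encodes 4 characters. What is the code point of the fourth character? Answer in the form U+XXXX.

Offset 0: leading byte 0xF0 = 11110000 → 4-byte char #1 = F0 9F 9A 98.
Offset 4: leading byte 0xE4 = 11100100 → 3-byte char #2 = E4 A6 BB.
Offset 7: leading byte 0xE3 = 11100011 → 3-byte char #3 = E3 82 A9.
Offset 10: leading byte 0xF4 = 11110100 → 4-byte char #4 = F4 8A A4 98.
Leading byte 0xF4 = 11110100 matches 11110xxx → 4-byte sequence.
Byte 1: 0xF4 = 11110100, payload 100 (3 bits).
Byte 2: 0x8A = 10001010 (10xxxxxx ✓), payload 001010.
Byte 3: 0xA4 = 10100100 (10xxxxxx ✓), payload 100100.
Byte 4: 0x98 = 10011000 (10xxxxxx ✓), payload 011000.
Concatenate: 100001010100100011000 = 0x10A918 (21 bits → U+10A918).

U+10A918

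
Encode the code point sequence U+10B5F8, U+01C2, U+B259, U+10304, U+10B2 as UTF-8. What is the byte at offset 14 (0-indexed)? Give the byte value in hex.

0x82

U+10B5F8 → 4-byte form F4 8B 97 B8 at offsets 0–3.
U+01C2 → 2-byte form C7 82 at offsets 4–5.
U+B259 → 3-byte form EB 89 99 at offsets 6–8.
U+10304 → 4-byte form F0 90 8C 84 at offsets 9–12.
U+10B2 → 3-byte form E1 82 B2 at offsets 13–15.
Offset 14 falls in char 5's range; it's byte 2 of E1 82 B2 = 0x82.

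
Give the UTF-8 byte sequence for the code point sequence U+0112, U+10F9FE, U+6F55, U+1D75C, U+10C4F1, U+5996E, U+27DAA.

U+0112: 2-byte form → C4 92.
U+10F9FE: 4-byte form → F4 8F A7 BE.
U+6F55: 3-byte form → E6 BD 95.
U+1D75C: 4-byte form → F0 9D 9D 9C.
U+10C4F1: 4-byte form → F4 8C 93 B1.
U+5996E: 4-byte form → F1 99 A5 AE.
U+27DAA: 4-byte form → F0 A7 B6 AA.
Concatenated (25 bytes): C4 92 F4 8F A7 BE E6 BD 95 F0 9D 9D 9C F4 8C 93 B1 F1 99 A5 AE F0 A7 B6 AA.

C4 92 F4 8F A7 BE E6 BD 95 F0 9D 9D 9C F4 8C 93 B1 F1 99 A5 AE F0 A7 B6 AA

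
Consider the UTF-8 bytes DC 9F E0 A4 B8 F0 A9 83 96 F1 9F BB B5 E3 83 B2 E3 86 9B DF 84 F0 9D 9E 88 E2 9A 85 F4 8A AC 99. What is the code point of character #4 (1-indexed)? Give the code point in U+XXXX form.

U+5FEF5

Offset 0: leading byte 0xDC = 11011100 → 2-byte char #1 = DC 9F.
Offset 2: leading byte 0xE0 = 11100000 → 3-byte char #2 = E0 A4 B8.
Offset 5: leading byte 0xF0 = 11110000 → 4-byte char #3 = F0 A9 83 96.
Offset 9: leading byte 0xF1 = 11110001 → 4-byte char #4 = F1 9F BB B5.
Leading byte 0xF1 = 11110001 matches 11110xxx → 4-byte sequence.
Byte 1: 0xF1 = 11110001, payload 001 (3 bits).
Byte 2: 0x9F = 10011111 (10xxxxxx ✓), payload 011111.
Byte 3: 0xBB = 10111011 (10xxxxxx ✓), payload 111011.
Byte 4: 0xB5 = 10110101 (10xxxxxx ✓), payload 110101.
Concatenate: 001011111111011110101 = 0x5FEF5 (21 bits → U+5FEF5).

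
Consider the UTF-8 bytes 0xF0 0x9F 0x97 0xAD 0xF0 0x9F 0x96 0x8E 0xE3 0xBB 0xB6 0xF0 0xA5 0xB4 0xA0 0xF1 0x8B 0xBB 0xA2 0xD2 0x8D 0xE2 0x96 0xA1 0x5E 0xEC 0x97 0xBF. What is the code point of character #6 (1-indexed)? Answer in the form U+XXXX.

U+048D

Offset 0: leading byte 0xF0 = 11110000 → 4-byte char #1 = F0 9F 97 AD.
Offset 4: leading byte 0xF0 = 11110000 → 4-byte char #2 = F0 9F 96 8E.
Offset 8: leading byte 0xE3 = 11100011 → 3-byte char #3 = E3 BB B6.
Offset 11: leading byte 0xF0 = 11110000 → 4-byte char #4 = F0 A5 B4 A0.
Offset 15: leading byte 0xF1 = 11110001 → 4-byte char #5 = F1 8B BB A2.
Offset 19: leading byte 0xD2 = 11010010 → 2-byte char #6 = D2 8D.
Leading byte 0xD2 = 11010010 matches 110xxxxx → 2-byte sequence.
Byte 1: 0xD2 = 11010010, payload 10010 (5 bits).
Byte 2: 0x8D = 10001101 (10xxxxxx ✓), payload 001101.
Concatenate: 10010001101 = 0x48D (11 bits → U+048D).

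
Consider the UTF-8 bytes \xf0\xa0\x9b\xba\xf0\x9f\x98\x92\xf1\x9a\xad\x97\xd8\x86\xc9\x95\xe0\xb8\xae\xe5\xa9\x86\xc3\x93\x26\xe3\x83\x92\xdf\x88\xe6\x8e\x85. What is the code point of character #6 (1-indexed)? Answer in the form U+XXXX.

Offset 0: leading byte 0xF0 = 11110000 → 4-byte char #1 = F0 A0 9B BA.
Offset 4: leading byte 0xF0 = 11110000 → 4-byte char #2 = F0 9F 98 92.
Offset 8: leading byte 0xF1 = 11110001 → 4-byte char #3 = F1 9A AD 97.
Offset 12: leading byte 0xD8 = 11011000 → 2-byte char #4 = D8 86.
Offset 14: leading byte 0xC9 = 11001001 → 2-byte char #5 = C9 95.
Offset 16: leading byte 0xE0 = 11100000 → 3-byte char #6 = E0 B8 AE.
Leading byte 0xE0 = 11100000 matches 1110xxxx → 3-byte sequence.
Byte 1: 0xE0 = 11100000, payload 0000 (4 bits).
Byte 2: 0xB8 = 10111000 (10xxxxxx ✓), payload 111000.
Byte 3: 0xAE = 10101110 (10xxxxxx ✓), payload 101110.
Concatenate: 0000111000101110 = 0xE2E (16 bits → U+0E2E).

U+0E2E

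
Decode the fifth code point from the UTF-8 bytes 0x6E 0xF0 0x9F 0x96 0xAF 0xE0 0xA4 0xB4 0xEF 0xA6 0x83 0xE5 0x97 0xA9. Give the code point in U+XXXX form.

U+55E9

Offset 0: leading byte 0x6E = 01101110 → 1-byte char #1 = 6E.
Offset 1: leading byte 0xF0 = 11110000 → 4-byte char #2 = F0 9F 96 AF.
Offset 5: leading byte 0xE0 = 11100000 → 3-byte char #3 = E0 A4 B4.
Offset 8: leading byte 0xEF = 11101111 → 3-byte char #4 = EF A6 83.
Offset 11: leading byte 0xE5 = 11100101 → 3-byte char #5 = E5 97 A9.
Leading byte 0xE5 = 11100101 matches 1110xxxx → 3-byte sequence.
Byte 1: 0xE5 = 11100101, payload 0101 (4 bits).
Byte 2: 0x97 = 10010111 (10xxxxxx ✓), payload 010111.
Byte 3: 0xA9 = 10101001 (10xxxxxx ✓), payload 101001.
Concatenate: 0101010111101001 = 0x55E9 (16 bits → U+55E9).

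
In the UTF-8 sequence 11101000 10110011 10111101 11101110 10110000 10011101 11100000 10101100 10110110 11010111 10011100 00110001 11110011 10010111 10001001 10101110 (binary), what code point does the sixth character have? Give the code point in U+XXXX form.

Offset 0: leading byte 0xE8 = 11101000 → 3-byte char #1 = E8 B3 BD.
Offset 3: leading byte 0xEE = 11101110 → 3-byte char #2 = EE B0 9D.
Offset 6: leading byte 0xE0 = 11100000 → 3-byte char #3 = E0 AC B6.
Offset 9: leading byte 0xD7 = 11010111 → 2-byte char #4 = D7 9C.
Offset 11: leading byte 0x31 = 00110001 → 1-byte char #5 = 31.
Offset 12: leading byte 0xF3 = 11110011 → 4-byte char #6 = F3 97 89 AE.
Leading byte 0xF3 = 11110011 matches 11110xxx → 4-byte sequence.
Byte 1: 0xF3 = 11110011, payload 011 (3 bits).
Byte 2: 0x97 = 10010111 (10xxxxxx ✓), payload 010111.
Byte 3: 0x89 = 10001001 (10xxxxxx ✓), payload 001001.
Byte 4: 0xAE = 10101110 (10xxxxxx ✓), payload 101110.
Concatenate: 011010111001001101110 = 0xD726E (21 bits → U+D726E).

U+D726E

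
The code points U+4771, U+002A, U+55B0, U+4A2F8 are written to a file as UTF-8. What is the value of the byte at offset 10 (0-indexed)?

U+4771 → 3-byte form E4 9D B1 at offsets 0–2.
U+002A → 1-byte form 2A at offsets 3–3.
U+55B0 → 3-byte form E5 96 B0 at offsets 4–6.
U+4A2F8 → 4-byte form F1 8A 8B B8 at offsets 7–10.
Offset 10 falls in char 4's range; it's byte 4 of F1 8A 8B B8 = 0xB8.

0xB8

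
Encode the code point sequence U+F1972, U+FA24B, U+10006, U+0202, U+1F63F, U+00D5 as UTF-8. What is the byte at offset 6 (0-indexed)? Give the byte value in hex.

U+F1972 → 4-byte form F3 B1 A5 B2 at offsets 0–3.
U+FA24B → 4-byte form F3 BA 89 8B at offsets 4–7.
Offset 6 falls in char 2's range; it's byte 3 of F3 BA 89 8B = 0x89.

0x89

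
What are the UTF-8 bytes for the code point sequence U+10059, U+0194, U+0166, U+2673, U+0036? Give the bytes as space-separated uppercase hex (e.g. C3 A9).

U+10059: 4-byte form → F0 90 81 99.
U+0194: 2-byte form → C6 94.
U+0166: 2-byte form → C5 A6.
U+2673: 3-byte form → E2 99 B3.
U+0036: 1-byte form → 36.
Concatenated (12 bytes): F0 90 81 99 C6 94 C5 A6 E2 99 B3 36.

F0 90 81 99 C6 94 C5 A6 E2 99 B3 36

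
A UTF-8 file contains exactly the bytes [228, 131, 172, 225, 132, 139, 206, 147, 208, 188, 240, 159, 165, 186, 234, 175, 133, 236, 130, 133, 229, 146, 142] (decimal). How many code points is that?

8

Byte at offset 0: 0xE4 = 11100100 → 3-byte char (#1). Advance 3.
Byte at offset 3: 0xE1 = 11100001 → 3-byte char (#2). Advance 3.
Byte at offset 6: 0xCE = 11001110 → 2-byte char (#3). Advance 2.
Byte at offset 8: 0xD0 = 11010000 → 2-byte char (#4). Advance 2.
Byte at offset 10: 0xF0 = 11110000 → 4-byte char (#5). Advance 4.
Byte at offset 14: 0xEA = 11101010 → 3-byte char (#6). Advance 3.
Byte at offset 17: 0xEC = 11101100 → 3-byte char (#7). Advance 3.
Byte at offset 20: 0xE5 = 11100101 → 3-byte char (#8). Advance 3.
Reached end at offset 23 after 8 code points.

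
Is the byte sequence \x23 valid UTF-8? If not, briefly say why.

valid

Leading byte 0x23 = 00100011 → 1-byte form.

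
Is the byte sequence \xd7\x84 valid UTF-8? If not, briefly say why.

Leading byte 0xD7 = 11010111 → 2-byte form.
Continuation bytes 0x84=10000100 all match 10xxxxxx.
Decoded value 0x5C4 is ≥ 0x80 (shortest form) and not a surrogate.

valid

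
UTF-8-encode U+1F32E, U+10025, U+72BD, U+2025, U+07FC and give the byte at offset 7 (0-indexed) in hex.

0xA5

U+1F32E → 4-byte form F0 9F 8C AE at offsets 0–3.
U+10025 → 4-byte form F0 90 80 A5 at offsets 4–7.
Offset 7 falls in char 2's range; it's byte 4 of F0 90 80 A5 = 0xA5.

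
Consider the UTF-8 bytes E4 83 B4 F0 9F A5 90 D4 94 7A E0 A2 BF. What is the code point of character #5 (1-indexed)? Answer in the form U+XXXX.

Offset 0: leading byte 0xE4 = 11100100 → 3-byte char #1 = E4 83 B4.
Offset 3: leading byte 0xF0 = 11110000 → 4-byte char #2 = F0 9F A5 90.
Offset 7: leading byte 0xD4 = 11010100 → 2-byte char #3 = D4 94.
Offset 9: leading byte 0x7A = 01111010 → 1-byte char #4 = 7A.
Offset 10: leading byte 0xE0 = 11100000 → 3-byte char #5 = E0 A2 BF.
Leading byte 0xE0 = 11100000 matches 1110xxxx → 3-byte sequence.
Byte 1: 0xE0 = 11100000, payload 0000 (4 bits).
Byte 2: 0xA2 = 10100010 (10xxxxxx ✓), payload 100010.
Byte 3: 0xBF = 10111111 (10xxxxxx ✓), payload 111111.
Concatenate: 0000100010111111 = 0x8BF (16 bits → U+08BF).

U+08BF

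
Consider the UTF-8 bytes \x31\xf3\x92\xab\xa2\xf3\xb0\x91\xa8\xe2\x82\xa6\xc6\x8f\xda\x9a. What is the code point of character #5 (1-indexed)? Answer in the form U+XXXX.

Offset 0: leading byte 0x31 = 00110001 → 1-byte char #1 = 31.
Offset 1: leading byte 0xF3 = 11110011 → 4-byte char #2 = F3 92 AB A2.
Offset 5: leading byte 0xF3 = 11110011 → 4-byte char #3 = F3 B0 91 A8.
Offset 9: leading byte 0xE2 = 11100010 → 3-byte char #4 = E2 82 A6.
Offset 12: leading byte 0xC6 = 11000110 → 2-byte char #5 = C6 8F.
Leading byte 0xC6 = 11000110 matches 110xxxxx → 2-byte sequence.
Byte 1: 0xC6 = 11000110, payload 00110 (5 bits).
Byte 2: 0x8F = 10001111 (10xxxxxx ✓), payload 001111.
Concatenate: 00110001111 = 0x18F (11 bits → U+018F).

U+018F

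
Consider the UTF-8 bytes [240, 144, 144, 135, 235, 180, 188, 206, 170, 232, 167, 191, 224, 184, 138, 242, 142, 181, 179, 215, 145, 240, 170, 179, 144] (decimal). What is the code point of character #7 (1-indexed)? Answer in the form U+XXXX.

U+05D1

Offset 0: leading byte 0xF0 = 11110000 → 4-byte char #1 = F0 90 90 87.
Offset 4: leading byte 0xEB = 11101011 → 3-byte char #2 = EB B4 BC.
Offset 7: leading byte 0xCE = 11001110 → 2-byte char #3 = CE AA.
Offset 9: leading byte 0xE8 = 11101000 → 3-byte char #4 = E8 A7 BF.
Offset 12: leading byte 0xE0 = 11100000 → 3-byte char #5 = E0 B8 8A.
Offset 15: leading byte 0xF2 = 11110010 → 4-byte char #6 = F2 8E B5 B3.
Offset 19: leading byte 0xD7 = 11010111 → 2-byte char #7 = D7 91.
Leading byte 0xD7 = 11010111 matches 110xxxxx → 2-byte sequence.
Byte 1: 0xD7 = 11010111, payload 10111 (5 bits).
Byte 2: 0x91 = 10010001 (10xxxxxx ✓), payload 010001.
Concatenate: 10111010001 = 0x5D1 (11 bits → U+05D1).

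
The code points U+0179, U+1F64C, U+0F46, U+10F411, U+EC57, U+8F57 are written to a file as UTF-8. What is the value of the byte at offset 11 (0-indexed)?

U+0179 → 2-byte form C5 B9 at offsets 0–1.
U+1F64C → 4-byte form F0 9F 99 8C at offsets 2–5.
U+0F46 → 3-byte form E0 BD 86 at offsets 6–8.
U+10F411 → 4-byte form F4 8F 90 91 at offsets 9–12.
Offset 11 falls in char 4's range; it's byte 3 of F4 8F 90 91 = 0x90.

0x90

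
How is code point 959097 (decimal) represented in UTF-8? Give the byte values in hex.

F3 AA 89 B9

U+EA279 = 0xEA279 = 959097 decimal. In range U+10000–U+10FFFF → 4-byte form: 11110xxx 10xxxxxx 10xxxxxx 10xxxxxx.
Binary (21 bits): 011101010001001111001.
Split 3+6+6+6: 011 | 101010 | 001001 | 111001.
Byte 1: 11110011 = 0xF3.
Byte 2: 10101010 = 0xAA.
Byte 3: 10001001 = 0x89.
Byte 4: 10111001 = 0xB9.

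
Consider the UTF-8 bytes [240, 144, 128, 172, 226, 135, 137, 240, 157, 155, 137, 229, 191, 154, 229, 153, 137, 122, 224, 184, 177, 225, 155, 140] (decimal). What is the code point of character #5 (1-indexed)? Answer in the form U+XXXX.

Offset 0: leading byte 0xF0 = 11110000 → 4-byte char #1 = F0 90 80 AC.
Offset 4: leading byte 0xE2 = 11100010 → 3-byte char #2 = E2 87 89.
Offset 7: leading byte 0xF0 = 11110000 → 4-byte char #3 = F0 9D 9B 89.
Offset 11: leading byte 0xE5 = 11100101 → 3-byte char #4 = E5 BF 9A.
Offset 14: leading byte 0xE5 = 11100101 → 3-byte char #5 = E5 99 89.
Leading byte 0xE5 = 11100101 matches 1110xxxx → 3-byte sequence.
Byte 1: 0xE5 = 11100101, payload 0101 (4 bits).
Byte 2: 0x99 = 10011001 (10xxxxxx ✓), payload 011001.
Byte 3: 0x89 = 10001001 (10xxxxxx ✓), payload 001001.
Concatenate: 0101011001001001 = 0x5649 (16 bits → U+5649).

U+5649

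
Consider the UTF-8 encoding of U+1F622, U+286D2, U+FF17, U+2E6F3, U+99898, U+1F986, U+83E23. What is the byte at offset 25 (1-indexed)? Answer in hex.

0x83

1-indexed offset 25 is 0-indexed offset 24.
U+1F622 → 4-byte form F0 9F 98 A2 at offsets 0–3.
U+286D2 → 4-byte form F0 A8 9B 92 at offsets 4–7.
U+FF17 → 3-byte form EF BC 97 at offsets 8–10.
U+2E6F3 → 4-byte form F0 AE 9B B3 at offsets 11–14.
U+99898 → 4-byte form F2 99 A2 98 at offsets 15–18.
U+1F986 → 4-byte form F0 9F A6 86 at offsets 19–22.
U+83E23 → 4-byte form F2 83 B8 A3 at offsets 23–26.
Offset 24 falls in char 7's range; it's byte 2 of F2 83 B8 A3 = 0x83.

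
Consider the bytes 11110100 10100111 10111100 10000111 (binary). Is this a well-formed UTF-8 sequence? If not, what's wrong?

invalid (encodes a value above U+10FFFF)

Leading byte 0xF4 = 11110100 → 4-byte form.
Payload = 0x127F07, which exceeds U+10FFFF, the maximum Unicode code point. (Leading bytes F5–FF, or F4 followed by ≥ 0x90, are invalid.)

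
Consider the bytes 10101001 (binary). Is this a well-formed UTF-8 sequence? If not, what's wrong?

Byte 0xA9 = 10101001 has the form 10xxxxxx — a continuation byte — but there is no preceding leading byte.

invalid (continuation byte with no leading byte)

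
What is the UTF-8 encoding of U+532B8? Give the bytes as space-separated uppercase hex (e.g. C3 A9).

U+532B8 = 0x532B8 = 340664 decimal. In range U+10000–U+10FFFF → 4-byte form: 11110xxx 10xxxxxx 10xxxxxx 10xxxxxx.
Binary (21 bits): 001010011001010111000.
Split 3+6+6+6: 001 | 010011 | 001010 | 111000.
Byte 1: 11110001 = 0xF1.
Byte 2: 10010011 = 0x93.
Byte 3: 10001010 = 0x8A.
Byte 4: 10111000 = 0xB8.

F1 93 8A B8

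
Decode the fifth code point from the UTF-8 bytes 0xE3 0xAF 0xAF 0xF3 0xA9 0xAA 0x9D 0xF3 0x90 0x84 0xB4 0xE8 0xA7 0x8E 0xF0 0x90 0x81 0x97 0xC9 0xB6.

Offset 0: leading byte 0xE3 = 11100011 → 3-byte char #1 = E3 AF AF.
Offset 3: leading byte 0xF3 = 11110011 → 4-byte char #2 = F3 A9 AA 9D.
Offset 7: leading byte 0xF3 = 11110011 → 4-byte char #3 = F3 90 84 B4.
Offset 11: leading byte 0xE8 = 11101000 → 3-byte char #4 = E8 A7 8E.
Offset 14: leading byte 0xF0 = 11110000 → 4-byte char #5 = F0 90 81 97.
Leading byte 0xF0 = 11110000 matches 11110xxx → 4-byte sequence.
Byte 1: 0xF0 = 11110000, payload 000 (3 bits).
Byte 2: 0x90 = 10010000 (10xxxxxx ✓), payload 010000.
Byte 3: 0x81 = 10000001 (10xxxxxx ✓), payload 000001.
Byte 4: 0x97 = 10010111 (10xxxxxx ✓), payload 010111.
Concatenate: 000010000000001010111 = 0x10057 (21 bits → U+10057).

U+10057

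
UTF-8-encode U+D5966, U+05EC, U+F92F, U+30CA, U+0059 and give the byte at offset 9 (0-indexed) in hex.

U+D5966 → 4-byte form F3 95 A5 A6 at offsets 0–3.
U+05EC → 2-byte form D7 AC at offsets 4–5.
U+F92F → 3-byte form EF A4 AF at offsets 6–8.
U+30CA → 3-byte form E3 83 8A at offsets 9–11.
Offset 9 falls in char 4's range; it's byte 1 of E3 83 8A = 0xE3.

0xE3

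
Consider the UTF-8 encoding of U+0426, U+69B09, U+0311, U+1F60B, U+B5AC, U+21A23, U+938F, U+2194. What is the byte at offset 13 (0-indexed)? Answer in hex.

0x96

U+0426 → 2-byte form D0 A6 at offsets 0–1.
U+69B09 → 4-byte form F1 A9 AC 89 at offsets 2–5.
U+0311 → 2-byte form CC 91 at offsets 6–7.
U+1F60B → 4-byte form F0 9F 98 8B at offsets 8–11.
U+B5AC → 3-byte form EB 96 AC at offsets 12–14.
Offset 13 falls in char 5's range; it's byte 2 of EB 96 AC = 0x96.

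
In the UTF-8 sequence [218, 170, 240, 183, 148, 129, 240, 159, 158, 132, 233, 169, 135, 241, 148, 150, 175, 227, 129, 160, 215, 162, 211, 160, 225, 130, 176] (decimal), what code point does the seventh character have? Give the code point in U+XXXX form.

U+05E2

Offset 0: leading byte 0xDA = 11011010 → 2-byte char #1 = DA AA.
Offset 2: leading byte 0xF0 = 11110000 → 4-byte char #2 = F0 B7 94 81.
Offset 6: leading byte 0xF0 = 11110000 → 4-byte char #3 = F0 9F 9E 84.
Offset 10: leading byte 0xE9 = 11101001 → 3-byte char #4 = E9 A9 87.
Offset 13: leading byte 0xF1 = 11110001 → 4-byte char #5 = F1 94 96 AF.
Offset 17: leading byte 0xE3 = 11100011 → 3-byte char #6 = E3 81 A0.
Offset 20: leading byte 0xD7 = 11010111 → 2-byte char #7 = D7 A2.
Leading byte 0xD7 = 11010111 matches 110xxxxx → 2-byte sequence.
Byte 1: 0xD7 = 11010111, payload 10111 (5 bits).
Byte 2: 0xA2 = 10100010 (10xxxxxx ✓), payload 100010.
Concatenate: 10111100010 = 0x5E2 (11 bits → U+05E2).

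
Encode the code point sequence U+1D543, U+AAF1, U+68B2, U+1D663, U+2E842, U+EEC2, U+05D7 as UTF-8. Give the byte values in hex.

F0 9D 95 83 EA AB B1 E6 A2 B2 F0 9D 99 A3 F0 AE A1 82 EE BB 82 D7 97

U+1D543: 4-byte form → F0 9D 95 83.
U+AAF1: 3-byte form → EA AB B1.
U+68B2: 3-byte form → E6 A2 B2.
U+1D663: 4-byte form → F0 9D 99 A3.
U+2E842: 4-byte form → F0 AE A1 82.
U+EEC2: 3-byte form → EE BB 82.
U+05D7: 2-byte form → D7 97.
Concatenated (23 bytes): F0 9D 95 83 EA AB B1 E6 A2 B2 F0 9D 99 A3 F0 AE A1 82 EE BB 82 D7 97.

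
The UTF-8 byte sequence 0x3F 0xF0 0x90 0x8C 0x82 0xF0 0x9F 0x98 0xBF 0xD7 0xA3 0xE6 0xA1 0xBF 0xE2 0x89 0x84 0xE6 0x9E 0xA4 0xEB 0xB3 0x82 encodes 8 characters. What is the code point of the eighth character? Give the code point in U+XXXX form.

U+BCC2

Offset 0: leading byte 0x3F = 00111111 → 1-byte char #1 = 3F.
Offset 1: leading byte 0xF0 = 11110000 → 4-byte char #2 = F0 90 8C 82.
Offset 5: leading byte 0xF0 = 11110000 → 4-byte char #3 = F0 9F 98 BF.
Offset 9: leading byte 0xD7 = 11010111 → 2-byte char #4 = D7 A3.
Offset 11: leading byte 0xE6 = 11100110 → 3-byte char #5 = E6 A1 BF.
Offset 14: leading byte 0xE2 = 11100010 → 3-byte char #6 = E2 89 84.
Offset 17: leading byte 0xE6 = 11100110 → 3-byte char #7 = E6 9E A4.
Offset 20: leading byte 0xEB = 11101011 → 3-byte char #8 = EB B3 82.
Leading byte 0xEB = 11101011 matches 1110xxxx → 3-byte sequence.
Byte 1: 0xEB = 11101011, payload 1011 (4 bits).
Byte 2: 0xB3 = 10110011 (10xxxxxx ✓), payload 110011.
Byte 3: 0x82 = 10000010 (10xxxxxx ✓), payload 000010.
Concatenate: 1011110011000010 = 0xBCC2 (16 bits → U+BCC2).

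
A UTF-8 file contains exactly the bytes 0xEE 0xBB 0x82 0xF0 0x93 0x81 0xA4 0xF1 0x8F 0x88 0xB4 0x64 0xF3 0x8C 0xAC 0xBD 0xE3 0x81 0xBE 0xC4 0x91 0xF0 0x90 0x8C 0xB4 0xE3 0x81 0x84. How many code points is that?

Byte at offset 0: 0xEE = 11101110 → 3-byte char (#1). Advance 3.
Byte at offset 3: 0xF0 = 11110000 → 4-byte char (#2). Advance 4.
Byte at offset 7: 0xF1 = 11110001 → 4-byte char (#3). Advance 4.
Byte at offset 11: 0x64 = 01100100 → 1-byte char (#4). Advance 1.
Byte at offset 12: 0xF3 = 11110011 → 4-byte char (#5). Advance 4.
Byte at offset 16: 0xE3 = 11100011 → 3-byte char (#6). Advance 3.
Byte at offset 19: 0xC4 = 11000100 → 2-byte char (#7). Advance 2.
Byte at offset 21: 0xF0 = 11110000 → 4-byte char (#8). Advance 4.
Byte at offset 25: 0xE3 = 11100011 → 3-byte char (#9). Advance 3.
Reached end at offset 28 after 9 code points.

9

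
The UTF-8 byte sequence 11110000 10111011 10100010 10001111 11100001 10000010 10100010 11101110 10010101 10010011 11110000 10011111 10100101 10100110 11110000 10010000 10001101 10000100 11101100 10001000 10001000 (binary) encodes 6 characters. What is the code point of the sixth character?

U+C208

Offset 0: leading byte 0xF0 = 11110000 → 4-byte char #1 = F0 BB A2 8F.
Offset 4: leading byte 0xE1 = 11100001 → 3-byte char #2 = E1 82 A2.
Offset 7: leading byte 0xEE = 11101110 → 3-byte char #3 = EE 95 93.
Offset 10: leading byte 0xF0 = 11110000 → 4-byte char #4 = F0 9F A5 A6.
Offset 14: leading byte 0xF0 = 11110000 → 4-byte char #5 = F0 90 8D 84.
Offset 18: leading byte 0xEC = 11101100 → 3-byte char #6 = EC 88 88.
Leading byte 0xEC = 11101100 matches 1110xxxx → 3-byte sequence.
Byte 1: 0xEC = 11101100, payload 1100 (4 bits).
Byte 2: 0x88 = 10001000 (10xxxxxx ✓), payload 001000.
Byte 3: 0x88 = 10001000 (10xxxxxx ✓), payload 001000.
Concatenate: 1100001000001000 = 0xC208 (16 bits → U+C208).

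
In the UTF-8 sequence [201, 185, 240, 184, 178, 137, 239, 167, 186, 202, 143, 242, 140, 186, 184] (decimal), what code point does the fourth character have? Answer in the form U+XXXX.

U+028F

Offset 0: leading byte 0xC9 = 11001001 → 2-byte char #1 = C9 B9.
Offset 2: leading byte 0xF0 = 11110000 → 4-byte char #2 = F0 B8 B2 89.
Offset 6: leading byte 0xEF = 11101111 → 3-byte char #3 = EF A7 BA.
Offset 9: leading byte 0xCA = 11001010 → 2-byte char #4 = CA 8F.
Leading byte 0xCA = 11001010 matches 110xxxxx → 2-byte sequence.
Byte 1: 0xCA = 11001010, payload 01010 (5 bits).
Byte 2: 0x8F = 10001111 (10xxxxxx ✓), payload 001111.
Concatenate: 01010001111 = 0x28F (11 bits → U+028F).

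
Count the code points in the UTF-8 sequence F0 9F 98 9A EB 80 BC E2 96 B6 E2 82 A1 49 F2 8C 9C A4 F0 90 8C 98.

Byte at offset 0: 0xF0 = 11110000 → 4-byte char (#1). Advance 4.
Byte at offset 4: 0xEB = 11101011 → 3-byte char (#2). Advance 3.
Byte at offset 7: 0xE2 = 11100010 → 3-byte char (#3). Advance 3.
Byte at offset 10: 0xE2 = 11100010 → 3-byte char (#4). Advance 3.
Byte at offset 13: 0x49 = 01001001 → 1-byte char (#5). Advance 1.
Byte at offset 14: 0xF2 = 11110010 → 4-byte char (#6). Advance 4.
Byte at offset 18: 0xF0 = 11110000 → 4-byte char (#7). Advance 4.
Reached end at offset 22 after 7 code points.

7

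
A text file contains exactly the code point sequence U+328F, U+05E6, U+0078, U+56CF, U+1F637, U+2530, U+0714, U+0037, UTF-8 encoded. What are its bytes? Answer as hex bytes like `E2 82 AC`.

U+328F: 3-byte form → E3 8A 8F.
U+05E6: 2-byte form → D7 A6.
U+0078: 1-byte form → 78.
U+56CF: 3-byte form → E5 9B 8F.
U+1F637: 4-byte form → F0 9F 98 B7.
U+2530: 3-byte form → E2 94 B0.
U+0714: 2-byte form → DC 94.
U+0037: 1-byte form → 37.
Concatenated (19 bytes): E3 8A 8F D7 A6 78 E5 9B 8F F0 9F 98 B7 E2 94 B0 DC 94 37.

E3 8A 8F D7 A6 78 E5 9B 8F F0 9F 98 B7 E2 94 B0 DC 94 37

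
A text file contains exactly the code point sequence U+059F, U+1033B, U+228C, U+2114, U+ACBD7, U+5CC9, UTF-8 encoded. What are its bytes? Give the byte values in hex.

U+059F: 2-byte form → D6 9F.
U+1033B: 4-byte form → F0 90 8C BB.
U+228C: 3-byte form → E2 8A 8C.
U+2114: 3-byte form → E2 84 94.
U+ACBD7: 4-byte form → F2 AC AF 97.
U+5CC9: 3-byte form → E5 B3 89.
Concatenated (19 bytes): D6 9F F0 90 8C BB E2 8A 8C E2 84 94 F2 AC AF 97 E5 B3 89.

D6 9F F0 90 8C BB E2 8A 8C E2 84 94 F2 AC AF 97 E5 B3 89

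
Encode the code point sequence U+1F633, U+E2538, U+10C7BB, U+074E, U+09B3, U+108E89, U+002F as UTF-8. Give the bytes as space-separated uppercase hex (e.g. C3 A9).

F0 9F 98 B3 F3 A2 94 B8 F4 8C 9E BB DD 8E E0 A6 B3 F4 88 BA 89 2F

U+1F633: 4-byte form → F0 9F 98 B3.
U+E2538: 4-byte form → F3 A2 94 B8.
U+10C7BB: 4-byte form → F4 8C 9E BB.
U+074E: 2-byte form → DD 8E.
U+09B3: 3-byte form → E0 A6 B3.
U+108E89: 4-byte form → F4 88 BA 89.
U+002F: 1-byte form → 2F.
Concatenated (22 bytes): F0 9F 98 B3 F3 A2 94 B8 F4 8C 9E BB DD 8E E0 A6 B3 F4 88 BA 89 2F.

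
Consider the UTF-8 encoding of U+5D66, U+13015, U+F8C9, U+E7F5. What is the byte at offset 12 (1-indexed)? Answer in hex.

0x9F

1-indexed offset 12 is 0-indexed offset 11.
U+5D66 → 3-byte form E5 B5 A6 at offsets 0–2.
U+13015 → 4-byte form F0 93 80 95 at offsets 3–6.
U+F8C9 → 3-byte form EF A3 89 at offsets 7–9.
U+E7F5 → 3-byte form EE 9F B5 at offsets 10–12.
Offset 11 falls in char 4's range; it's byte 2 of EE 9F B5 = 0x9F.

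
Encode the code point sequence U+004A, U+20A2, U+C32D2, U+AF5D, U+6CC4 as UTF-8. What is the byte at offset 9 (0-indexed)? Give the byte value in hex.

U+004A → 1-byte form 4A at offsets 0–0.
U+20A2 → 3-byte form E2 82 A2 at offsets 1–3.
U+C32D2 → 4-byte form F3 83 8B 92 at offsets 4–7.
U+AF5D → 3-byte form EA BD 9D at offsets 8–10.
Offset 9 falls in char 4's range; it's byte 2 of EA BD 9D = 0xBD.

0xBD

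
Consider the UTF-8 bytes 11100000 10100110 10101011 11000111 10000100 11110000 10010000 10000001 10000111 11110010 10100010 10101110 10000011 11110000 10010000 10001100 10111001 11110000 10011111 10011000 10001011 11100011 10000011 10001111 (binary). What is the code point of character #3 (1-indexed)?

Offset 0: leading byte 0xE0 = 11100000 → 3-byte char #1 = E0 A6 AB.
Offset 3: leading byte 0xC7 = 11000111 → 2-byte char #2 = C7 84.
Offset 5: leading byte 0xF0 = 11110000 → 4-byte char #3 = F0 90 81 87.
Leading byte 0xF0 = 11110000 matches 11110xxx → 4-byte sequence.
Byte 1: 0xF0 = 11110000, payload 000 (3 bits).
Byte 2: 0x90 = 10010000 (10xxxxxx ✓), payload 010000.
Byte 3: 0x81 = 10000001 (10xxxxxx ✓), payload 000001.
Byte 4: 0x87 = 10000111 (10xxxxxx ✓), payload 000111.
Concatenate: 000010000000001000111 = 0x10047 (21 bits → U+10047).

U+10047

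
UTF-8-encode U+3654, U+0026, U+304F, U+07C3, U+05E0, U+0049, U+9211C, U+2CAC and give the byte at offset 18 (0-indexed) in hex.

0xAC

U+3654 → 3-byte form E3 99 94 at offsets 0–2.
U+0026 → 1-byte form 26 at offsets 3–3.
U+304F → 3-byte form E3 81 8F at offsets 4–6.
U+07C3 → 2-byte form DF 83 at offsets 7–8.
U+05E0 → 2-byte form D7 A0 at offsets 9–10.
U+0049 → 1-byte form 49 at offsets 11–11.
U+9211C → 4-byte form F2 92 84 9C at offsets 12–15.
U+2CAC → 3-byte form E2 B2 AC at offsets 16–18.
Offset 18 falls in char 8's range; it's byte 3 of E2 B2 AC = 0xAC.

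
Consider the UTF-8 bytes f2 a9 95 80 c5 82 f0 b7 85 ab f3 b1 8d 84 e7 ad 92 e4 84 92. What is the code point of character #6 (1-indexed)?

Offset 0: leading byte 0xF2 = 11110010 → 4-byte char #1 = F2 A9 95 80.
Offset 4: leading byte 0xC5 = 11000101 → 2-byte char #2 = C5 82.
Offset 6: leading byte 0xF0 = 11110000 → 4-byte char #3 = F0 B7 85 AB.
Offset 10: leading byte 0xF3 = 11110011 → 4-byte char #4 = F3 B1 8D 84.
Offset 14: leading byte 0xE7 = 11100111 → 3-byte char #5 = E7 AD 92.
Offset 17: leading byte 0xE4 = 11100100 → 3-byte char #6 = E4 84 92.
Leading byte 0xE4 = 11100100 matches 1110xxxx → 3-byte sequence.
Byte 1: 0xE4 = 11100100, payload 0100 (4 bits).
Byte 2: 0x84 = 10000100 (10xxxxxx ✓), payload 000100.
Byte 3: 0x92 = 10010010 (10xxxxxx ✓), payload 010010.
Concatenate: 0100000100010010 = 0x4112 (16 bits → U+4112).

U+4112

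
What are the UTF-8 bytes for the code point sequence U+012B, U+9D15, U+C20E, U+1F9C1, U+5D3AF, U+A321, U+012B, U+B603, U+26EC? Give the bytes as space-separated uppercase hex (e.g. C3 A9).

U+012B: 2-byte form → C4 AB.
U+9D15: 3-byte form → E9 B4 95.
U+C20E: 3-byte form → EC 88 8E.
U+1F9C1: 4-byte form → F0 9F A7 81.
U+5D3AF: 4-byte form → F1 9D 8E AF.
U+A321: 3-byte form → EA 8C A1.
U+012B: 2-byte form → C4 AB.
U+B603: 3-byte form → EB 98 83.
U+26EC: 3-byte form → E2 9B AC.
Concatenated (27 bytes): C4 AB E9 B4 95 EC 88 8E F0 9F A7 81 F1 9D 8E AF EA 8C A1 C4 AB EB 98 83 E2 9B AC.

C4 AB E9 B4 95 EC 88 8E F0 9F A7 81 F1 9D 8E AF EA 8C A1 C4 AB EB 98 83 E2 9B AC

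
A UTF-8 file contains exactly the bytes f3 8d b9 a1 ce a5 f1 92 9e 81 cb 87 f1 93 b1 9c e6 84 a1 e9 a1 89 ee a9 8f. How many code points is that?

Byte at offset 0: 0xF3 = 11110011 → 4-byte char (#1). Advance 4.
Byte at offset 4: 0xCE = 11001110 → 2-byte char (#2). Advance 2.
Byte at offset 6: 0xF1 = 11110001 → 4-byte char (#3). Advance 4.
Byte at offset 10: 0xCB = 11001011 → 2-byte char (#4). Advance 2.
Byte at offset 12: 0xF1 = 11110001 → 4-byte char (#5). Advance 4.
Byte at offset 16: 0xE6 = 11100110 → 3-byte char (#6). Advance 3.
Byte at offset 19: 0xE9 = 11101001 → 3-byte char (#7). Advance 3.
Byte at offset 22: 0xEE = 11101110 → 3-byte char (#8). Advance 3.
Reached end at offset 25 after 8 code points.

8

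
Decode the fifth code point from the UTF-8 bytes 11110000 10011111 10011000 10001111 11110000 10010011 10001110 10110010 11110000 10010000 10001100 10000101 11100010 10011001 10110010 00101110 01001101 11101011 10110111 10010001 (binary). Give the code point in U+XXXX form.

U+002E

Offset 0: leading byte 0xF0 = 11110000 → 4-byte char #1 = F0 9F 98 8F.
Offset 4: leading byte 0xF0 = 11110000 → 4-byte char #2 = F0 93 8E B2.
Offset 8: leading byte 0xF0 = 11110000 → 4-byte char #3 = F0 90 8C 85.
Offset 12: leading byte 0xE2 = 11100010 → 3-byte char #4 = E2 99 B2.
Offset 15: leading byte 0x2E = 00101110 → 1-byte char #5 = 2E.
Leading byte 0x2E = 00101110 matches 0xxxxxxx → 1-byte sequence.
Byte 1: 0x2E = 00101110, payload 0101110 (7 bits).
Concatenate: 0101110 = 0x2E (7 bits → U+002E).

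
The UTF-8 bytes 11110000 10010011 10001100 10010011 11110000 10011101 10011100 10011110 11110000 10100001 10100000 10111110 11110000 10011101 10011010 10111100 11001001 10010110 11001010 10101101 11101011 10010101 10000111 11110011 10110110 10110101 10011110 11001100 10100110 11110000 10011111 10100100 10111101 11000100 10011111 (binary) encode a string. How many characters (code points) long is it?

Byte at offset 0: 0xF0 = 11110000 → 4-byte char (#1). Advance 4.
Byte at offset 4: 0xF0 = 11110000 → 4-byte char (#2). Advance 4.
Byte at offset 8: 0xF0 = 11110000 → 4-byte char (#3). Advance 4.
Byte at offset 12: 0xF0 = 11110000 → 4-byte char (#4). Advance 4.
Byte at offset 16: 0xC9 = 11001001 → 2-byte char (#5). Advance 2.
Byte at offset 18: 0xCA = 11001010 → 2-byte char (#6). Advance 2.
Byte at offset 20: 0xEB = 11101011 → 3-byte char (#7). Advance 3.
Byte at offset 23: 0xF3 = 11110011 → 4-byte char (#8). Advance 4.
Byte at offset 27: 0xCC = 11001100 → 2-byte char (#9). Advance 2.
Byte at offset 29: 0xF0 = 11110000 → 4-byte char (#10). Advance 4.
Byte at offset 33: 0xC4 = 11000100 → 2-byte char (#11). Advance 2.
Reached end at offset 35 after 11 code points.

11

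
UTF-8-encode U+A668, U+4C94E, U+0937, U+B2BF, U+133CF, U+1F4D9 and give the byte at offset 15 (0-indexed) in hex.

U+A668 → 3-byte form EA 99 A8 at offsets 0–2.
U+4C94E → 4-byte form F1 8C A5 8E at offsets 3–6.
U+0937 → 3-byte form E0 A4 B7 at offsets 7–9.
U+B2BF → 3-byte form EB 8A BF at offsets 10–12.
U+133CF → 4-byte form F0 93 8F 8F at offsets 13–16.
Offset 15 falls in char 5's range; it's byte 3 of F0 93 8F 8F = 0x8F.

0x8F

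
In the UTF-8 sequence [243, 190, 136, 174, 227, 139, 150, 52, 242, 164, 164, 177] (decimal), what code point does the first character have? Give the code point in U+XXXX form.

U+FE22E

Offset 0: leading byte 0xF3 = 11110011 → 4-byte char #1 = F3 BE 88 AE.
Leading byte 0xF3 = 11110011 matches 11110xxx → 4-byte sequence.
Byte 1: 0xF3 = 11110011, payload 011 (3 bits).
Byte 2: 0xBE = 10111110 (10xxxxxx ✓), payload 111110.
Byte 3: 0x88 = 10001000 (10xxxxxx ✓), payload 001000.
Byte 4: 0xAE = 10101110 (10xxxxxx ✓), payload 101110.
Concatenate: 011111110001000101110 = 0xFE22E (21 bits → U+FE22E).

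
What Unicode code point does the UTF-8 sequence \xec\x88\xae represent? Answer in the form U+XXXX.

U+C22E

Leading byte 0xEC = 11101100 matches 1110xxxx → 3-byte sequence.
Byte 1: 0xEC = 11101100, payload 1100 (4 bits).
Byte 2: 0x88 = 10001000 (10xxxxxx ✓), payload 001000.
Byte 3: 0xAE = 10101110 (10xxxxxx ✓), payload 101110.
Concatenate: 1100001000101110 = 0xC22E (16 bits → U+C22E).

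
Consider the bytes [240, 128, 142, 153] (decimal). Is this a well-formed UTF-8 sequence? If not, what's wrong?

invalid (overlong encoding)

Leading byte 0xF0 = 11110000 → 4-byte form.
Continuation bytes all match 10xxxxxx. Payload decodes to 0x399.
But 0x399 < 0x10000, the minimum for a 4-byte sequence — this is an overlong encoding.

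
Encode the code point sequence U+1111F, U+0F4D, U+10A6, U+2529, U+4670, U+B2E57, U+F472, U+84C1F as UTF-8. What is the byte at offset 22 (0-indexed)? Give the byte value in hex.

0xB2

U+1111F → 4-byte form F0 91 84 9F at offsets 0–3.
U+0F4D → 3-byte form E0 BD 8D at offsets 4–6.
U+10A6 → 3-byte form E1 82 A6 at offsets 7–9.
U+2529 → 3-byte form E2 94 A9 at offsets 10–12.
U+4670 → 3-byte form E4 99 B0 at offsets 13–15.
U+B2E57 → 4-byte form F2 B2 B9 97 at offsets 16–19.
U+F472 → 3-byte form EF 91 B2 at offsets 20–22.
Offset 22 falls in char 7's range; it's byte 3 of EF 91 B2 = 0xB2.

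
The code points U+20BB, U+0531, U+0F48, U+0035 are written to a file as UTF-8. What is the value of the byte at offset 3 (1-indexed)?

1-indexed offset 3 is 0-indexed offset 2.
U+20BB → 3-byte form E2 82 BB at offsets 0–2.
Offset 2 falls in char 1's range; it's byte 3 of E2 82 BB = 0xBB.

0xBB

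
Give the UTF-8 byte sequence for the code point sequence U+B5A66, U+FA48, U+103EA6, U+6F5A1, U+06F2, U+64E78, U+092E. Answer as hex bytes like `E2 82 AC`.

F2 B5 A9 A6 EF A9 88 F4 83 BA A6 F1 AF 96 A1 DB B2 F1 A4 B9 B8 E0 A4 AE

U+B5A66: 4-byte form → F2 B5 A9 A6.
U+FA48: 3-byte form → EF A9 88.
U+103EA6: 4-byte form → F4 83 BA A6.
U+6F5A1: 4-byte form → F1 AF 96 A1.
U+06F2: 2-byte form → DB B2.
U+64E78: 4-byte form → F1 A4 B9 B8.
U+092E: 3-byte form → E0 A4 AE.
Concatenated (24 bytes): F2 B5 A9 A6 EF A9 88 F4 83 BA A6 F1 AF 96 A1 DB B2 F1 A4 B9 B8 E0 A4 AE.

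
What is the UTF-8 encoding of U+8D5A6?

F2 8D 96 A6

U+8D5A6 = 0x8D5A6 = 578982 decimal. In range U+10000–U+10FFFF → 4-byte form: 11110xxx 10xxxxxx 10xxxxxx 10xxxxxx.
Binary (21 bits): 010001101010110100110.
Split 3+6+6+6: 010 | 001101 | 010110 | 100110.
Byte 1: 11110010 = 0xF2.
Byte 2: 10001101 = 0x8D.
Byte 3: 10010110 = 0x96.
Byte 4: 10100110 = 0xA6.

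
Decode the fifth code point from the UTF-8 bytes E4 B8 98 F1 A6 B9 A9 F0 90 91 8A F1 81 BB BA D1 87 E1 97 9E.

Offset 0: leading byte 0xE4 = 11100100 → 3-byte char #1 = E4 B8 98.
Offset 3: leading byte 0xF1 = 11110001 → 4-byte char #2 = F1 A6 B9 A9.
Offset 7: leading byte 0xF0 = 11110000 → 4-byte char #3 = F0 90 91 8A.
Offset 11: leading byte 0xF1 = 11110001 → 4-byte char #4 = F1 81 BB BA.
Offset 15: leading byte 0xD1 = 11010001 → 2-byte char #5 = D1 87.
Leading byte 0xD1 = 11010001 matches 110xxxxx → 2-byte sequence.
Byte 1: 0xD1 = 11010001, payload 10001 (5 bits).
Byte 2: 0x87 = 10000111 (10xxxxxx ✓), payload 000111.
Concatenate: 10001000111 = 0x447 (11 bits → U+0447).

U+0447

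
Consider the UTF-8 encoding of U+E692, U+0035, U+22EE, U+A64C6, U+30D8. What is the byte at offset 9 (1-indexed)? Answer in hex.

1-indexed offset 9 is 0-indexed offset 8.
U+E692 → 3-byte form EE 9A 92 at offsets 0–2.
U+0035 → 1-byte form 35 at offsets 3–3.
U+22EE → 3-byte form E2 8B AE at offsets 4–6.
U+A64C6 → 4-byte form F2 A6 93 86 at offsets 7–10.
Offset 8 falls in char 4's range; it's byte 2 of F2 A6 93 86 = 0xA6.

0xA6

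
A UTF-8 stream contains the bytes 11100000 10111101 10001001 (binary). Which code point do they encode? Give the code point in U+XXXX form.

Leading byte 0xE0 = 11100000 matches 1110xxxx → 3-byte sequence.
Byte 1: 0xE0 = 11100000, payload 0000 (4 bits).
Byte 2: 0xBD = 10111101 (10xxxxxx ✓), payload 111101.
Byte 3: 0x89 = 10001001 (10xxxxxx ✓), payload 001001.
Concatenate: 0000111101001001 = 0xF49 (16 bits → U+0F49).

U+0F49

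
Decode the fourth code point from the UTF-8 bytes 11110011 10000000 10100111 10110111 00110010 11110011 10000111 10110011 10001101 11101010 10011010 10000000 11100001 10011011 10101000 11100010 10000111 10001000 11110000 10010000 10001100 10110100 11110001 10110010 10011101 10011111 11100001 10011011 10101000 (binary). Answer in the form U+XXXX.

U+A680

Offset 0: leading byte 0xF3 = 11110011 → 4-byte char #1 = F3 80 A7 B7.
Offset 4: leading byte 0x32 = 00110010 → 1-byte char #2 = 32.
Offset 5: leading byte 0xF3 = 11110011 → 4-byte char #3 = F3 87 B3 8D.
Offset 9: leading byte 0xEA = 11101010 → 3-byte char #4 = EA 9A 80.
Leading byte 0xEA = 11101010 matches 1110xxxx → 3-byte sequence.
Byte 1: 0xEA = 11101010, payload 1010 (4 bits).
Byte 2: 0x9A = 10011010 (10xxxxxx ✓), payload 011010.
Byte 3: 0x80 = 10000000 (10xxxxxx ✓), payload 000000.
Concatenate: 1010011010000000 = 0xA680 (16 bits → U+A680).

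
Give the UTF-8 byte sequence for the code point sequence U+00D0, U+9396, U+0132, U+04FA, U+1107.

U+00D0: 2-byte form → C3 90.
U+9396: 3-byte form → E9 8E 96.
U+0132: 2-byte form → C4 B2.
U+04FA: 2-byte form → D3 BA.
U+1107: 3-byte form → E1 84 87.
Concatenated (12 bytes): C3 90 E9 8E 96 C4 B2 D3 BA E1 84 87.

C3 90 E9 8E 96 C4 B2 D3 BA E1 84 87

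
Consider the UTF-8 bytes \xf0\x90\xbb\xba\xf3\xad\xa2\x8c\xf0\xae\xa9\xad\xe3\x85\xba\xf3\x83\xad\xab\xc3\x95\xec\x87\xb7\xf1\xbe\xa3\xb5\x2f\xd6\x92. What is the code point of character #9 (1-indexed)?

U+002F

Offset 0: leading byte 0xF0 = 11110000 → 4-byte char #1 = F0 90 BB BA.
Offset 4: leading byte 0xF3 = 11110011 → 4-byte char #2 = F3 AD A2 8C.
Offset 8: leading byte 0xF0 = 11110000 → 4-byte char #3 = F0 AE A9 AD.
Offset 12: leading byte 0xE3 = 11100011 → 3-byte char #4 = E3 85 BA.
Offset 15: leading byte 0xF3 = 11110011 → 4-byte char #5 = F3 83 AD AB.
Offset 19: leading byte 0xC3 = 11000011 → 2-byte char #6 = C3 95.
Offset 21: leading byte 0xEC = 11101100 → 3-byte char #7 = EC 87 B7.
Offset 24: leading byte 0xF1 = 11110001 → 4-byte char #8 = F1 BE A3 B5.
Offset 28: leading byte 0x2F = 00101111 → 1-byte char #9 = 2F.
Leading byte 0x2F = 00101111 matches 0xxxxxxx → 1-byte sequence.
Byte 1: 0x2F = 00101111, payload 0101111 (7 bits).
Concatenate: 0101111 = 0x2F (7 bits → U+002F).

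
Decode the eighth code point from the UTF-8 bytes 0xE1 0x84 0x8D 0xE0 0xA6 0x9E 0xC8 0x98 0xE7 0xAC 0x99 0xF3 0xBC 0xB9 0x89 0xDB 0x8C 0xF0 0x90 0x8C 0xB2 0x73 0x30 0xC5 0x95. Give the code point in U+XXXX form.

Offset 0: leading byte 0xE1 = 11100001 → 3-byte char #1 = E1 84 8D.
Offset 3: leading byte 0xE0 = 11100000 → 3-byte char #2 = E0 A6 9E.
Offset 6: leading byte 0xC8 = 11001000 → 2-byte char #3 = C8 98.
Offset 8: leading byte 0xE7 = 11100111 → 3-byte char #4 = E7 AC 99.
Offset 11: leading byte 0xF3 = 11110011 → 4-byte char #5 = F3 BC B9 89.
Offset 15: leading byte 0xDB = 11011011 → 2-byte char #6 = DB 8C.
Offset 17: leading byte 0xF0 = 11110000 → 4-byte char #7 = F0 90 8C B2.
Offset 21: leading byte 0x73 = 01110011 → 1-byte char #8 = 73.
Leading byte 0x73 = 01110011 matches 0xxxxxxx → 1-byte sequence.
Byte 1: 0x73 = 01110011, payload 1110011 (7 bits).
Concatenate: 1110011 = 0x73 (7 bits → U+0073).

U+0073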